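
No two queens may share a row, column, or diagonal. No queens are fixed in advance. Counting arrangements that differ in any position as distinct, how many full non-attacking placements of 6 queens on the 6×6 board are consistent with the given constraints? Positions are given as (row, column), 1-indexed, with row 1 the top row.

Branch on row 1: col 1 → 0; col 2 → 1; col 3 → 1; col 4 → 1; col 5 → 1; col 6 → 0.
Sum: 0 + 1 + 1 + 1 + 1 + 0 = 4.
(This is the classic 6-queens count.)

4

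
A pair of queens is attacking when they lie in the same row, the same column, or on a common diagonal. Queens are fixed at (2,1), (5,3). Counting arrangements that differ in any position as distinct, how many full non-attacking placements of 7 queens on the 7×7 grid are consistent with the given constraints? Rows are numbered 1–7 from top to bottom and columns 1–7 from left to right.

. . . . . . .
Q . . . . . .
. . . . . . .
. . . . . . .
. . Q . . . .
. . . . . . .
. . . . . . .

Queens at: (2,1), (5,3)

Branch on row 1: col 4 → 0; col 5 → 1; col 6 → 0.
Sum: 0 + 1 + 0 = 1.

1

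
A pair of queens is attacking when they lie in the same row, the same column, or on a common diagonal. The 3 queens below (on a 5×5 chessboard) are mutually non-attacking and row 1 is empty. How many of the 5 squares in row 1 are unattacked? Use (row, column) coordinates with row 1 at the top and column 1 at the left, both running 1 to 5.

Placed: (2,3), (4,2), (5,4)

(2,3) attacks row 1 at column 3 and diagonals 2, 4.
(4,2) attacks row 1 at column 2 and diagonals 5.
(5,4) attacks row 1 at column 4.
Attacked columns: {2, 3, 4, 5}. Safe: {1}.

1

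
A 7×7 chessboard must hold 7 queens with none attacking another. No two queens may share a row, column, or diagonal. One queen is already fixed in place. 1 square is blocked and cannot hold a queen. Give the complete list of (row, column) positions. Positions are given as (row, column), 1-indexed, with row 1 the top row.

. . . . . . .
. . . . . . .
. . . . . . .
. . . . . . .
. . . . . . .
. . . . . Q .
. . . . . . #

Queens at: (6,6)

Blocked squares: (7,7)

Row 1: attacked by (6,6)→{1,6}. Safe: 2, 3, 4, 5, 7. Place at column 3.
Row 2: attacked by (1,3)→{2,3,4}; (6,6)→{2,6}. Safe: 1, 5, 7. Place at column 5.
Row 3: attacked by (1,3)→{1,3,5}; (2,5)→{4,5,6}; (6,6)→{3,6}. Safe: 2, 7. Place at column 7.
Row 4: attacked by (1,3)→{3,6}; (2,5)→{3,5,7}; (3,7)→{6,7}; (6,6)→{4,6}. Safe: 1, 2. Place at column 2.
Row 5: attacked by (1,3)→{3,7}; (2,5)→{2,5}; (3,7)→{5,7}; (4,2)→{1,2,3}; (6,6)→{5,6,7}. Safe: 4. Place at column 4.
Row 7: attacked by (1,3)→{3}; (2,5)→{5}; (3,7)→{3,7}; (4,2)→{2,5}; (5,4)→{2,4,6}; (6,6)→{5,6,7}. Blocked: 7. Safe: 1. Place at column 1.
Columns [3, 5, 7, 2, 4, 6, 1], r−c [-2, -3, -4, 2, 1, 0, 6], r+c [4, 7, 10, 6, 9, 12, 8] are all distinct, so no two queens attack.

(1,3) (2,5) (3,7) (4,2) (5,4) (6,6) (7,1)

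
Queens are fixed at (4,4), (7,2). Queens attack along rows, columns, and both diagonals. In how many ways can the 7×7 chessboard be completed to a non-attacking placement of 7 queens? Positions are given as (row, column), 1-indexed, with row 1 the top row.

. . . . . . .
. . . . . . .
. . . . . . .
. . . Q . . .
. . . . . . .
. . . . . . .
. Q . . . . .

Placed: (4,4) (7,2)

2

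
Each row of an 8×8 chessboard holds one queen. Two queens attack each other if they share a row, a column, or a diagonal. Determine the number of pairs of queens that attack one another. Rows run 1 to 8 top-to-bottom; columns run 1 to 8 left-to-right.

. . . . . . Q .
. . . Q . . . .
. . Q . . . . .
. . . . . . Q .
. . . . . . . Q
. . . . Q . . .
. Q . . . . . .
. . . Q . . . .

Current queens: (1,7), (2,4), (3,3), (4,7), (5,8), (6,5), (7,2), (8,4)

Same column: (1,7)–(4,7) (column 7); (2,4)–(8,4) (column 4).
Same diagonal: (2,4)–(3,3) (|2−3| = |4−3| = 1); (4,7)–(5,8) (|4−5| = |7−8| = 1); (4,7)–(6,5) (|4−6| = |7−5| = 2).
Total attacking pairs: 5.

5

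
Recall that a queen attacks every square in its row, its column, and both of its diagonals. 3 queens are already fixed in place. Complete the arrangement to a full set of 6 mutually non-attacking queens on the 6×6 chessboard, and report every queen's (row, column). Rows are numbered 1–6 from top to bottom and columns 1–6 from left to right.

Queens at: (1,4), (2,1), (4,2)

Row 3: attacked by (1,4)→{2,4,6}; (2,1)→{1,2}; (4,2)→{1,2,3}. Safe: 5. Place at column 5.
Row 5: attacked by (1,4)→{4}; (2,1)→{1,4}; (3,5)→{3,5}; (4,2)→{1,2,3}. Safe: 6. Place at column 6.
Row 6: attacked by (1,4)→{4}; (2,1)→{1,5}; (3,5)→{2,5}; (4,2)→{2,4}; (5,6)→{5,6}. Safe: 3. Place at column 3.
Columns [4, 1, 5, 2, 6, 3], r−c [-3, 1, -2, 2, -1, 3], r+c [5, 3, 8, 6, 11, 9] are all distinct, so no two queens attack.

(1,4) (2,1) (3,5) (4,2) (5,6) (6,3)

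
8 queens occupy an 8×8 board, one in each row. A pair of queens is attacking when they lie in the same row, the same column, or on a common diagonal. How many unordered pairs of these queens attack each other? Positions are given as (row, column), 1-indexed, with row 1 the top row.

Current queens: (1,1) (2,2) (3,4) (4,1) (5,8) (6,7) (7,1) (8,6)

6

Same column: (1,1)–(4,1) (column 1); (1,1)–(7,1) (column 1); (4,1)–(7,1) (column 1).
Same diagonal: (1,1)–(2,2) (|1−2| = |1−2| = 1); (3,4)–(6,7) (|3−6| = |4−7| = 3); (5,8)–(6,7) (|5−6| = |8−7| = 1).
Total attacking pairs: 6.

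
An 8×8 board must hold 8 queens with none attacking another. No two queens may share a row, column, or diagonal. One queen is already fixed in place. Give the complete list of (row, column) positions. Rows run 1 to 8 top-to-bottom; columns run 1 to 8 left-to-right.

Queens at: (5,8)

(1,7) (2,4) (3,2) (4,5) (5,8) (6,1) (7,3) (8,6)

Row 1: attacked by (5,8)→{4,8}. Safe: 1, 2, 3, 5, 6, 7. Place at column 7.
Row 2: attacked by (1,7)→{6,7,8}; (5,8)→{5,8}. Safe: 1, 2, 3, 4. Place at column 4.
Row 3: attacked by (1,7)→{5,7}; (2,4)→{3,4,5}; (5,8)→{6,8}. Safe: 1, 2. Place at column 2.
Row 4: attacked by (1,7)→{4,7}; (2,4)→{2,4,6}; (3,2)→{1,2,3}; (5,8)→{7,8}. Safe: 5. Place at column 5.
Row 6: attacked by (1,7)→{2,7}; (2,4)→{4,8}; (3,2)→{2,5}; (4,5)→{3,5,7}; (5,8)→{7,8}. Safe: 1, 6. Place at column 1.
Row 7: attacked by (1,7)→{1,7}; (2,4)→{4}; (3,2)→{2,6}; (4,5)→{2,5,8}; (5,8)→{6,8}; (6,1)→{1,2}. Safe: 3. Place at column 3.
Row 8: attacked by (1,7)→{7}; (2,4)→{4}; (3,2)→{2,7}; (4,5)→{1,5}; (5,8)→{5,8}; (6,1)→{1,3}; (7,3)→{2,3,4}. Safe: 6. Place at column 6.
Columns [7, 4, 2, 5, 8, 1, 3, 6], r−c [-6, -2, 1, -1, -3, 5, 4, 2], r+c [8, 6, 5, 9, 13, 7, 10, 14] are all distinct, so no two queens attack.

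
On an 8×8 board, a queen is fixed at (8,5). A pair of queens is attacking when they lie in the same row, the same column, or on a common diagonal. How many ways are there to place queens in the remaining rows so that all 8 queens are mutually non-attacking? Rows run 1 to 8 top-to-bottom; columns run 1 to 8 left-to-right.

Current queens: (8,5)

Branch on row 1: col 1 → 1; col 2 → 3; col 3 → 4; col 4 → 3; col 6 → 3; col 7 → 3; col 8 → 1.
Sum: 1 + 3 + 4 + 3 + 3 + 3 + 1 = 18.

18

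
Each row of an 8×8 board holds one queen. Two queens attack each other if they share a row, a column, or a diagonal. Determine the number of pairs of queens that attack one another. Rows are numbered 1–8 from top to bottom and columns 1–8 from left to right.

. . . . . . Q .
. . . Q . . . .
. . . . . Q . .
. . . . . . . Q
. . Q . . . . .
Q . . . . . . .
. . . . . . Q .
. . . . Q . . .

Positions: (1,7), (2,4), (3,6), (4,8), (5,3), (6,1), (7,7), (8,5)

2

Same column: (1,7)–(7,7) (column 7).
Same diagonal: (1,7)–(5,3) (|1−5| = |7−3| = 4).
Total attacking pairs: 2.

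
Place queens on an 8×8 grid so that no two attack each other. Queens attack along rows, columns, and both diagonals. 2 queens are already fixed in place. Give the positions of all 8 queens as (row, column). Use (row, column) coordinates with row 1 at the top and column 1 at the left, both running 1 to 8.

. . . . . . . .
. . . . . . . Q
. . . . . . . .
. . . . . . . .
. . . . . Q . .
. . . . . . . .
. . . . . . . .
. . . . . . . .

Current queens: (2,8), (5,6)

(1,4) (2,8) (3,1) (4,3) (5,6) (6,2) (7,7) (8,5)

Row 1: attacked by (2,8)→{7,8}; (5,6)→{2,6}. Safe: 1, 3, 4, 5. Place at column 4.
Row 3: attacked by (1,4)→{2,4,6}; (2,8)→{7,8}; (5,6)→{4,6,8}. Safe: 1, 3, 5. Place at column 1.
Row 4: attacked by (1,4)→{1,4,7}; (2,8)→{6,8}; (3,1)→{1,2}; (5,6)→{5,6,7}. Safe: 3. Place at column 3.
Row 6: attacked by (1,4)→{4}; (2,8)→{4,8}; (3,1)→{1,4}; (4,3)→{1,3,5}; (5,6)→{5,6,7}. Safe: 2. Place at column 2.
Row 7: attacked by (1,4)→{4}; (2,8)→{3,8}; (3,1)→{1,5}; (4,3)→{3,6}; (5,6)→{4,6,8}; (6,2)→{1,2,3}. Safe: 7. Place at column 7.
Row 8: attacked by (1,4)→{4}; (2,8)→{2,8}; (3,1)→{1,6}; (4,3)→{3,7}; (5,6)→{3,6}; (6,2)→{2,4}; (7,7)→{6,7,8}. Safe: 5. Place at column 5.
Columns [4, 8, 1, 3, 6, 2, 7, 5], r−c [-3, -6, 2, 1, -1, 4, 0, 3], r+c [5, 10, 4, 7, 11, 8, 14, 13] are all distinct, so no two queens attack.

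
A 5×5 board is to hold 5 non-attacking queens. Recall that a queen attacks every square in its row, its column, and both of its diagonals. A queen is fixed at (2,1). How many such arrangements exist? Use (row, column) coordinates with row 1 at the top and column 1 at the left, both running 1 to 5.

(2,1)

2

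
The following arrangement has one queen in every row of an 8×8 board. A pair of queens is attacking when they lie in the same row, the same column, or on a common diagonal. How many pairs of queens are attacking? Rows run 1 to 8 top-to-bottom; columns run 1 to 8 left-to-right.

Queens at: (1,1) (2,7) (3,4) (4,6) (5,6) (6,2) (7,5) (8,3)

3

Same column: (4,6)–(5,6) (column 6).
Same diagonal: (3,4)–(5,6) (|3−5| = |4−6| = 2); (5,6)–(8,3) (|5−8| = |6−3| = 3).
Total attacking pairs: 3.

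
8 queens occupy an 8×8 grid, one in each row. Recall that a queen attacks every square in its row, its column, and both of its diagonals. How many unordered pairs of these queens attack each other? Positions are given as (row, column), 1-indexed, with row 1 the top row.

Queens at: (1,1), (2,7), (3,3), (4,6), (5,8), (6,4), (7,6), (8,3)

5

Same column: (3,3)–(8,3) (column 3); (4,6)–(7,6) (column 6).
Same diagonal: (1,1)–(3,3) (|1−3| = |1−3| = 2); (4,6)–(6,4) (|4−6| = |6−4| = 2); (5,8)–(7,6) (|5−7| = |8−6| = 2).
Total attacking pairs: 5.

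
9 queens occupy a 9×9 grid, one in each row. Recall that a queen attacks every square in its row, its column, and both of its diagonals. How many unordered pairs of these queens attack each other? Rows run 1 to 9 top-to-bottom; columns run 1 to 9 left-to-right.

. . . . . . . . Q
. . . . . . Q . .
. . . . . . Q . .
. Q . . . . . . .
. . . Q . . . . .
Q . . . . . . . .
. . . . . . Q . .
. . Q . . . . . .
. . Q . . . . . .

Same column: (2,7)–(3,7) (column 7); (2,7)–(7,7) (column 7); (3,7)–(7,7) (column 7); (8,3)–(9,3) (column 3).
Same diagonal: (1,9)–(3,7) (|1−3| = |9−7| = 2); (2,7)–(5,4) (|2−5| = |7−4| = 3); (6,1)–(8,3) (|6−8| = |1−3| = 2).
Total attacking pairs: 7.

7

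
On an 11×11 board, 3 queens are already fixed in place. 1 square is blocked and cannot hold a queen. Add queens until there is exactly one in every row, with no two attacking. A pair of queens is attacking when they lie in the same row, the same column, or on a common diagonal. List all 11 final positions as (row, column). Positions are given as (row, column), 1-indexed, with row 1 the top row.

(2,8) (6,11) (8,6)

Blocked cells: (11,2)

Row 1: attacked by (2,8)→{7,8,9}; (6,11)→{6,11}; (8,6)→{6}. Safe: 1, 2, 3, 4, 5, 10. Place at column 5.
Row 3: attacked by (1,5)→{3,5,7}; (2,8)→{7,8,9}; (6,11)→{8,11}; (8,6)→{1,6,11}. Safe: 2, 4, 10. Place at column 10.
Row 4: attacked by (1,5)→{2,5,8}; (2,8)→{6,8,10}; (3,10)→{9,10,11}; (6,11)→{9,11}; (8,6)→{2,6,10}. Safe: 1, 3, 4, 7. Place at column 3.
Row 5: attacked by (1,5)→{1,5,9}; (2,8)→{5,8,11}; (3,10)→{8,10}; (4,3)→{2,3,4}; (6,11)→{10,11}; (8,6)→{3,6,9}. Safe: 7. Place at column 7.
Row 7: attacked by (1,5)→{5,11}; (2,8)→{3,8}; (3,10)→{6,10}; (4,3)→{3,6}; (5,7)→{5,7,9}; (6,11)→{10,11}; (8,6)→{5,6,7}. Safe: 1, 2, 4. Place at column 2.
Row 9: attacked by (1,5)→{5}; (2,8)→{1,8}; (3,10)→{4,10}; (4,3)→{3,8}; (5,7)→{3,7,11}; (6,11)→{8,11}; (7,2)→{2,4}; (8,6)→{5,6,7}. Safe: 9. Place at column 9.
Row 10: attacked by (1,5)→{5}; (2,8)→{8}; (3,10)→{3,10}; (4,3)→{3,9}; (5,7)→{2,7}; (6,11)→{7,11}; (7,2)→{2,5}; (8,6)→{4,6,8}; (9,9)→{8,9,10}. Safe: 1. Place at column 1.
Row 11: attacked by (1,5)→{5}; (2,8)→{8}; (3,10)→{2,10}; (4,3)→{3,10}; (5,7)→{1,7}; (6,11)→{6,11}; (7,2)→{2,6}; (8,6)→{3,6,9}; (9,9)→{7,9,11}; (10,1)→{1,2}. Blocked: 2. Safe: 4. Place at column 4.
Columns [5, 8, 10, 3, 7, 11, 2, 6, 9, 1, 4], r−c [-4, -6, -7, 1, -2, -5, 5, 2, 0, 9, 7], r+c [6, 10, 13, 7, 12, 17, 9, 14, 18, 11, 15] are all distinct, so no two queens attack.

(1,5) (2,8) (3,10) (4,3) (5,7) (6,11) (7,2) (8,6) (9,9) (10,1) (11,4)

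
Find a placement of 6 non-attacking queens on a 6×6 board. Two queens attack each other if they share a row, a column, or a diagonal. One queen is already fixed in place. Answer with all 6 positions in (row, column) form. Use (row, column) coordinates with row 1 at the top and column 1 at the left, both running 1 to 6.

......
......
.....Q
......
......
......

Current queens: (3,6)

Row 1: attacked by (3,6)→{4,6}. Safe: 1, 2, 3, 5. Place at column 2.
Row 2: attacked by (1,2)→{1,2,3}; (3,6)→{5,6}. Safe: 4. Place at column 4.
Row 4: attacked by (1,2)→{2,5}; (2,4)→{2,4,6}; (3,6)→{5,6}. Safe: 1, 3. Place at column 1.
Row 5: attacked by (1,2)→{2,6}; (2,4)→{1,4}; (3,6)→{4,6}; (4,1)→{1,2}. Safe: 3, 5. Place at column 3.
Row 6: attacked by (1,2)→{2}; (2,4)→{4}; (3,6)→{3,6}; (4,1)→{1,3}; (5,3)→{2,3,4}. Safe: 5. Place at column 5.
Columns [2, 4, 6, 1, 3, 5], r−c [-1, -2, -3, 3, 2, 1], r+c [3, 6, 9, 5, 8, 11] are all distinct, so no two queens attack.

(1,2) (2,4) (3,6) (4,1) (5,3) (6,5)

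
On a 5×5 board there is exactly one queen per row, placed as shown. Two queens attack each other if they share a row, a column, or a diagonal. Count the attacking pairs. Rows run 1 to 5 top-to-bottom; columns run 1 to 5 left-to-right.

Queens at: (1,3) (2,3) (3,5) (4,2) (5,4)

2

Same column: (1,3)–(2,3) (column 3).
Same diagonal: (1,3)–(3,5) (|1−3| = |3−5| = 2).
Total attacking pairs: 2.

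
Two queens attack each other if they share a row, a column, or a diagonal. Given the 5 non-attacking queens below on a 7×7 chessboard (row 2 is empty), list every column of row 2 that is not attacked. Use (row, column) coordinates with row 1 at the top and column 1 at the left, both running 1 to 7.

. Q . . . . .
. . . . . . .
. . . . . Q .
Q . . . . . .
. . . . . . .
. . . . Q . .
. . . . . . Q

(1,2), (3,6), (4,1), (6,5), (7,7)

columns 4

(1,2) attacks row 2 at column 2 and diagonals 1, 3.
(3,6) attacks row 2 at column 6 and diagonals 5, 7.
(4,1) attacks row 2 at column 1 and diagonals 3.
(6,5) attacks row 2 at column 5 and diagonals 1.
(7,7) attacks row 2 at column 7 and diagonals 2.
Attacked columns: {1, 2, 3, 5, 6, 7}. Safe: {4}.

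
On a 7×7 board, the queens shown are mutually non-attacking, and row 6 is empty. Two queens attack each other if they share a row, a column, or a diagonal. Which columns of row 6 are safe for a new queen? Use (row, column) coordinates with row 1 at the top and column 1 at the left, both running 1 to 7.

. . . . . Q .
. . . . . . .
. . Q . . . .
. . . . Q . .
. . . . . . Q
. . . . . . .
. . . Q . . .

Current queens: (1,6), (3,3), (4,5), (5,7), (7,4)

(1,6) attacks row 6 at column 6 and diagonals 1.
(3,3) attacks row 6 at column 3 and diagonals 6.
(4,5) attacks row 6 at column 5 and diagonals 3, 7.
(5,7) attacks row 6 at column 7 and diagonals 6.
(7,4) attacks row 6 at column 4 and diagonals 3, 5.
Attacked columns: {1, 3, 4, 5, 6, 7}. Safe: {2}.

columns 2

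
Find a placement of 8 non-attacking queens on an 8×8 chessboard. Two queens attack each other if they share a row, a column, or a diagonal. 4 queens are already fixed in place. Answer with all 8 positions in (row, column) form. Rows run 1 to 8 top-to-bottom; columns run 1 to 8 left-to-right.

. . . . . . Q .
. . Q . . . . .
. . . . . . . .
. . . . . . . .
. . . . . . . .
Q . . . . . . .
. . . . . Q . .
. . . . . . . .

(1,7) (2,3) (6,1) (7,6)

Row 3: attacked by (1,7)→{5,7}; (2,3)→{2,3,4}; (6,1)→{1,4}; (7,6)→{2,6}. Safe: 8. Place at column 8.
Row 4: attacked by (1,7)→{4,7}; (2,3)→{1,3,5}; (3,8)→{7,8}; (6,1)→{1,3}; (7,6)→{3,6}. Safe: 2. Place at column 2.
Row 5: attacked by (1,7)→{3,7}; (2,3)→{3,6}; (3,8)→{6,8}; (4,2)→{1,2,3}; (6,1)→{1,2}; (7,6)→{4,6,8}. Safe: 5. Place at column 5.
Row 8: attacked by (1,7)→{7}; (2,3)→{3}; (3,8)→{3,8}; (4,2)→{2,6}; (5,5)→{2,5,8}; (6,1)→{1,3}; (7,6)→{5,6,7}. Safe: 4. Place at column 4.
Columns [7, 3, 8, 2, 5, 1, 6, 4], r−c [-6, -1, -5, 2, 0, 5, 1, 4], r+c [8, 5, 11, 6, 10, 7, 13, 12] are all distinct, so no two queens attack.

(1,7) (2,3) (3,8) (4,2) (5,5) (6,1) (7,6) (8,4)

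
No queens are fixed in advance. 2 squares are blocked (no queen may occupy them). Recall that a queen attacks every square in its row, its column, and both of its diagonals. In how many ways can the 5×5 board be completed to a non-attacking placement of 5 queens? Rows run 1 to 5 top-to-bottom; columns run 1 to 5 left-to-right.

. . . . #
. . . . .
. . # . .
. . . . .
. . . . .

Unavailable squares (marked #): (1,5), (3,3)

Branch on row 1: col 1 → 2; col 2 → 1; col 3 → 2; col 4 → 1.
Sum: 2 + 1 + 2 + 1 = 6.

6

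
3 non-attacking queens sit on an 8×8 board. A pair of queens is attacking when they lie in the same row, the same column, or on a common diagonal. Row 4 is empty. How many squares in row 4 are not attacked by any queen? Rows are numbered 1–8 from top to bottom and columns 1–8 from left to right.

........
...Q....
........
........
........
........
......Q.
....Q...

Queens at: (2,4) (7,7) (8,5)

2

(2,4) attacks row 4 at column 4 and diagonals 2, 6.
(7,7) attacks row 4 at column 7 and diagonals 4.
(8,5) attacks row 4 at column 5 and diagonals 1.
Attacked columns: {1, 2, 4, 5, 6, 7}. Safe: {3, 8}.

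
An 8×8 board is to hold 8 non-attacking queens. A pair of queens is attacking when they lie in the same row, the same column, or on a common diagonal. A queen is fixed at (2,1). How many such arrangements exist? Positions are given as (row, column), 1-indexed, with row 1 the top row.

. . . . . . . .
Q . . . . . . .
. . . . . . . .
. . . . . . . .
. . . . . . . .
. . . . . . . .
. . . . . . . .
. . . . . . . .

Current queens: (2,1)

8

Branch on row 1: col 3 → 1; col 4 → 2; col 5 → 3; col 6 → 1; col 7 → 1; col 8 → 0.
Sum: 1 + 2 + 3 + 1 + 1 + 0 = 8.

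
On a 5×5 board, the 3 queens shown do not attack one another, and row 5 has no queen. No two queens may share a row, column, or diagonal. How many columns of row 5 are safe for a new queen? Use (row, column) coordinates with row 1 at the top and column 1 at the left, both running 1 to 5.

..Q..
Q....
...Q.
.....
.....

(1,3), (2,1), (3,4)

(1,3) attacks row 5 at column 3.
(2,1) attacks row 5 at column 1 and diagonals 4.
(3,4) attacks row 5 at column 4 and diagonals 2.
Attacked columns: {1, 2, 3, 4}. Safe: {5}.

1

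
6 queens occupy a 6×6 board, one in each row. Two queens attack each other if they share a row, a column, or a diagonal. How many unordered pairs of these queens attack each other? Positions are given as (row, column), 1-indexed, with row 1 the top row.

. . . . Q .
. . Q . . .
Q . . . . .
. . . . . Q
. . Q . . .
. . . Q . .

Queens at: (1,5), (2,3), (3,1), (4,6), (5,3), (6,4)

5

Same column: (2,3)–(5,3) (column 3).
Same diagonal: (3,1)–(5,3) (|3−5| = |1−3| = 2); (3,1)–(6,4) (|3−6| = |1−4| = 3); (4,6)–(6,4) (|4−6| = |6−4| = 2); (5,3)–(6,4) (|5−6| = |3−4| = 1).
Total attacking pairs: 5.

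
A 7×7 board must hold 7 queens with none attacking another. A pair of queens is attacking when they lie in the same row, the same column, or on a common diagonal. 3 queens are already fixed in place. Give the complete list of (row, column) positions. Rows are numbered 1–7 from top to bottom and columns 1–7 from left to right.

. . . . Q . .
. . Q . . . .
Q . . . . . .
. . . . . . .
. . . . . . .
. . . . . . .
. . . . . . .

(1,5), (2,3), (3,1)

(1,5) (2,3) (3,1) (4,6) (5,4) (6,2) (7,7)

Row 4: attacked by (1,5)→{2,5}; (2,3)→{1,3,5}; (3,1)→{1,2}. Safe: 4, 6, 7. Place at column 6.
Row 5: attacked by (1,5)→{1,5}; (2,3)→{3,6}; (3,1)→{1,3}; (4,6)→{5,6,7}. Safe: 2, 4. Place at column 4.
Row 6: attacked by (1,5)→{5}; (2,3)→{3,7}; (3,1)→{1,4}; (4,6)→{4,6}; (5,4)→{3,4,5}. Safe: 2. Place at column 2.
Row 7: attacked by (1,5)→{5}; (2,3)→{3}; (3,1)→{1,5}; (4,6)→{3,6}; (5,4)→{2,4,6}; (6,2)→{1,2,3}. Safe: 7. Place at column 7.
Columns [5, 3, 1, 6, 4, 2, 7], r−c [-4, -1, 2, -2, 1, 4, 0], r+c [6, 5, 4, 10, 9, 8, 14] are all distinct, so no two queens attack.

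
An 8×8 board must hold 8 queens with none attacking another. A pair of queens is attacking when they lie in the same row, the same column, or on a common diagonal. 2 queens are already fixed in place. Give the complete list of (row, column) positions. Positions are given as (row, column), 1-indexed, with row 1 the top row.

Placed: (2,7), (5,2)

(1,1) (2,7) (3,5) (4,8) (5,2) (6,4) (7,6) (8,3)

Row 1: attacked by (2,7)→{6,7,8}; (5,2)→{2,6}. Safe: 1, 3, 4, 5. Place at column 1.
Row 3: attacked by (1,1)→{1,3}; (2,7)→{6,7,8}; (5,2)→{2,4}. Safe: 5. Place at column 5.
Row 4: attacked by (1,1)→{1,4}; (2,7)→{5,7}; (3,5)→{4,5,6}; (5,2)→{1,2,3}. Safe: 8. Place at column 8.
Row 6: attacked by (1,1)→{1,6}; (2,7)→{3,7}; (3,5)→{2,5,8}; (4,8)→{6,8}; (5,2)→{1,2,3}. Safe: 4. Place at column 4.
Row 7: attacked by (1,1)→{1,7}; (2,7)→{2,7}; (3,5)→{1,5}; (4,8)→{5,8}; (5,2)→{2,4}; (6,4)→{3,4,5}. Safe: 6. Place at column 6.
Row 8: attacked by (1,1)→{1,8}; (2,7)→{1,7}; (3,5)→{5}; (4,8)→{4,8}; (5,2)→{2,5}; (6,4)→{2,4,6}; (7,6)→{5,6,7}. Safe: 3. Place at column 3.
Columns [1, 7, 5, 8, 2, 4, 6, 3], r−c [0, -5, -2, -4, 3, 2, 1, 5], r+c [2, 9, 8, 12, 7, 10, 13, 11] are all distinct, so no two queens attack.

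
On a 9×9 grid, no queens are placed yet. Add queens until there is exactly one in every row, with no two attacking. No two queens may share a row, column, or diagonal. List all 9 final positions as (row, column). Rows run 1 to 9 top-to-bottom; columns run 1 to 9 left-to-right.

Row 1: Safe: 1, 2, 3, 4, 5, 6, 7, 8, 9. Place at column 9.
Row 2: attacked by (1,9)→{8,9}. Safe: 1, 2, 3, 4, 5, 6, 7. Place at column 7.
Row 3: attacked by (1,9)→{7,9}; (2,7)→{6,7,8}. Safe: 1, 2, 3, 4, 5. Place at column 3.
Row 4: attacked by (1,9)→{6,9}; (2,7)→{5,7,9}; (3,3)→{2,3,4}. Safe: 1, 8. Place at column 8.
Row 5: attacked by (1,9)→{5,9}; (2,7)→{4,7}; (3,3)→{1,3,5}; (4,8)→{7,8,9}. Safe: 2, 6. Place at column 2.
Row 6: attacked by (1,9)→{4,9}; (2,7)→{3,7}; (3,3)→{3,6}; (4,8)→{6,8}; (5,2)→{1,2,3}. Safe: 5. Place at column 5.
Row 7: attacked by (1,9)→{3,9}; (2,7)→{2,7}; (3,3)→{3,7}; (4,8)→{5,8}; (5,2)→{2,4}; (6,5)→{4,5,6}. Safe: 1. Place at column 1.
Row 8: attacked by (1,9)→{2,9}; (2,7)→{1,7}; (3,3)→{3,8}; (4,8)→{4,8}; (5,2)→{2,5}; (6,5)→{3,5,7}; (7,1)→{1,2}. Safe: 6. Place at column 6.
Row 9: attacked by (1,9)→{1,9}; (2,7)→{7}; (3,3)→{3,9}; (4,8)→{3,8}; (5,2)→{2,6}; (6,5)→{2,5,8}; (7,1)→{1,3}; (8,6)→{5,6,7}. Safe: 4. Place at column 4.
Columns [9, 7, 3, 8, 2, 5, 1, 6, 4], r−c [-8, -5, 0, -4, 3, 1, 6, 2, 5], r+c [10, 9, 6, 12, 7, 11, 8, 14, 13] are all distinct, so no two queens attack.

(1,9) (2,7) (3,3) (4,8) (5,2) (6,5) (7,1) (8,6) (9,4)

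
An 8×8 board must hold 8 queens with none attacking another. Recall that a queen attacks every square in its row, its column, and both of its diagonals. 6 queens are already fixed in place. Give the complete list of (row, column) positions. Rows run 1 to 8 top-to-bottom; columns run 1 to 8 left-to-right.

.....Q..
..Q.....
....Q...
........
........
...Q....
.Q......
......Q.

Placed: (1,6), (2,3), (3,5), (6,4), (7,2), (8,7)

Row 4: attacked by (1,6)→{3,6}; (2,3)→{1,3,5}; (3,5)→{4,5,6}; (6,4)→{2,4,6}; (7,2)→{2,5}; (8,7)→{3,7}. Safe: 8. Place at column 8.
Row 5: attacked by (1,6)→{2,6}; (2,3)→{3,6}; (3,5)→{3,5,7}; (4,8)→{7,8}; (6,4)→{3,4,5}; (7,2)→{2,4}; (8,7)→{4,7}. Safe: 1. Place at column 1.
Columns [6, 3, 5, 8, 1, 4, 2, 7], r−c [-5, -1, -2, -4, 4, 2, 5, 1], r+c [7, 5, 8, 12, 6, 10, 9, 15] are all distinct, so no two queens attack.

(1,6) (2,3) (3,5) (4,8) (5,1) (6,4) (7,2) (8,7)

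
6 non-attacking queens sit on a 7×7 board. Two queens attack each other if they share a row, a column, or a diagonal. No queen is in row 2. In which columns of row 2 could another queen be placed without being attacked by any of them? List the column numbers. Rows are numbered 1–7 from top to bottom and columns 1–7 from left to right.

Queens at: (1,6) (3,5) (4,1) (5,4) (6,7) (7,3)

columns 2

(1,6) attacks row 2 at column 6 and diagonals 5, 7.
(3,5) attacks row 2 at column 5 and diagonals 4, 6.
(4,1) attacks row 2 at column 1 and diagonals 3.
(5,4) attacks row 2 at column 4 and diagonals 1, 7.
(6,7) attacks row 2 at column 7 and diagonals 3.
(7,3) attacks row 2 at column 3.
Attacked columns: {1, 3, 4, 5, 6, 7}. Safe: {2}.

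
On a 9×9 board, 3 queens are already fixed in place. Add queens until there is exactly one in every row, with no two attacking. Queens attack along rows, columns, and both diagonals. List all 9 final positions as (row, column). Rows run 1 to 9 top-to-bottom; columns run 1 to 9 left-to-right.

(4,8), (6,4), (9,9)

Row 1: attacked by (4,8)→{5,8}; (6,4)→{4,9}; (9,9)→{1,9}. Safe: 2, 3, 6, 7. Place at column 2.
Row 2: attacked by (1,2)→{1,2,3}; (4,8)→{6,8}; (6,4)→{4,8}; (9,9)→{2,9}. Safe: 5, 7. Place at column 7.
Row 3: attacked by (1,2)→{2,4}; (2,7)→{6,7,8}; (4,8)→{7,8,9}; (6,4)→{1,4,7}; (9,9)→{3,9}. Safe: 5. Place at column 5.
Row 5: attacked by (1,2)→{2,6}; (2,7)→{4,7}; (3,5)→{3,5,7}; (4,8)→{7,8,9}; (6,4)→{3,4,5}; (9,9)→{5,9}. Safe: 1. Place at column 1.
Row 7: attacked by (1,2)→{2,8}; (2,7)→{2,7}; (3,5)→{1,5,9}; (4,8)→{5,8}; (5,1)→{1,3}; (6,4)→{3,4,5}; (9,9)→{7,9}. Safe: 6. Place at column 6.
Row 8: attacked by (1,2)→{2,9}; (2,7)→{1,7}; (3,5)→{5}; (4,8)→{4,8}; (5,1)→{1,4}; (6,4)→{2,4,6}; (7,6)→{5,6,7}; (9,9)→{8,9}. Safe: 3. Place at column 3.
Columns [2, 7, 5, 8, 1, 4, 6, 3, 9], r−c [-1, -5, -2, -4, 4, 2, 1, 5, 0], r+c [3, 9, 8, 12, 6, 10, 13, 11, 18] are all distinct, so no two queens attack.

(1,2) (2,7) (3,5) (4,8) (5,1) (6,4) (7,6) (8,3) (9,9)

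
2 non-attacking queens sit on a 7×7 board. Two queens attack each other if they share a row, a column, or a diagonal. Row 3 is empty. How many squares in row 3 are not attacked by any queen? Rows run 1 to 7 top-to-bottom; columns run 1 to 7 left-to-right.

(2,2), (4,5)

1

(2,2) attacks row 3 at column 2 and diagonals 1, 3.
(4,5) attacks row 3 at column 5 and diagonals 4, 6.
Attacked columns: {1, 2, 3, 4, 5, 6}. Safe: {7}.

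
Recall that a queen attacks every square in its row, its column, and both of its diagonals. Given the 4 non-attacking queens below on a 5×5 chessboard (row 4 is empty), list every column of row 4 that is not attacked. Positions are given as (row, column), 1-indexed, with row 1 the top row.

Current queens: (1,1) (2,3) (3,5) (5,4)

(1,1) attacks row 4 at column 1 and diagonals 4.
(2,3) attacks row 4 at column 3 and diagonals 1, 5.
(3,5) attacks row 4 at column 5 and diagonals 4.
(5,4) attacks row 4 at column 4 and diagonals 3, 5.
Attacked columns: {1, 3, 4, 5}. Safe: {2}.

columns 2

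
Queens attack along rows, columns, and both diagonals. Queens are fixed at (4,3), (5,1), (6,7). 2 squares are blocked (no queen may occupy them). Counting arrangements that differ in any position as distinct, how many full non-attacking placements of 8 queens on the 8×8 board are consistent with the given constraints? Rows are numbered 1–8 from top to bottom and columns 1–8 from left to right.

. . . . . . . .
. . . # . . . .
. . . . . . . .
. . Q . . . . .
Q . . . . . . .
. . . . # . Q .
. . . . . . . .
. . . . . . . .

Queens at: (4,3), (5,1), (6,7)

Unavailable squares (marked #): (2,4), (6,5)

3

Branch on row 1: col 4 → 2; col 8 → 1.
Sum: 2 + 1 = 3.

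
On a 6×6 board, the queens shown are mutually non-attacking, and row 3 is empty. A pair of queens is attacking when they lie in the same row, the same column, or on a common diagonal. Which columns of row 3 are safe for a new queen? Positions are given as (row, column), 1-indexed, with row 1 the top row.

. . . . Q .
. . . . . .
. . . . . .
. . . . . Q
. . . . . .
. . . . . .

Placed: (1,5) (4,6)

(1,5) attacks row 3 at column 5 and diagonals 3.
(4,6) attacks row 3 at column 6 and diagonals 5.
Attacked columns: {3, 5, 6}. Safe: {1, 2, 4}.

columns 1, 2, 4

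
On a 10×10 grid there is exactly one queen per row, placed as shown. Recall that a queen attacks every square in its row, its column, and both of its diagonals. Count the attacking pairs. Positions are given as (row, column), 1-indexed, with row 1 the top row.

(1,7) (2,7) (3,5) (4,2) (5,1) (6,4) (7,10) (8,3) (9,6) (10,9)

4

Same column: (1,7)–(2,7) (column 7).
Same diagonal: (1,7)–(3,5) (|1−3| = |7−5| = 2); (4,2)–(5,1) (|4−5| = |2−1| = 1); (4,2)–(6,4) (|4−6| = |2−4| = 2).
Total attacking pairs: 4.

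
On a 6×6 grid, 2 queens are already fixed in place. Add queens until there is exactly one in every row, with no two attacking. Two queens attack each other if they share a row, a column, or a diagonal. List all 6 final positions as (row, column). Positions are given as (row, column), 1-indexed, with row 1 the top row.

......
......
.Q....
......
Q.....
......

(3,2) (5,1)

(1,3) (2,6) (3,2) (4,5) (5,1) (6,4)

Row 1: attacked by (3,2)→{2,4}; (5,1)→{1,5}. Safe: 3, 6. Place at column 3.
Row 2: attacked by (1,3)→{2,3,4}; (3,2)→{1,2,3}; (5,1)→{1,4}. Safe: 5, 6. Place at column 6.
Row 4: attacked by (1,3)→{3,6}; (2,6)→{4,6}; (3,2)→{1,2,3}; (5,1)→{1,2}. Safe: 5. Place at column 5.
Row 6: attacked by (1,3)→{3}; (2,6)→{2,6}; (3,2)→{2,5}; (4,5)→{3,5}; (5,1)→{1,2}. Safe: 4. Place at column 4.
Columns [3, 6, 2, 5, 1, 4], r−c [-2, -4, 1, -1, 4, 2], r+c [4, 8, 5, 9, 6, 10] are all distinct, so no two queens attack.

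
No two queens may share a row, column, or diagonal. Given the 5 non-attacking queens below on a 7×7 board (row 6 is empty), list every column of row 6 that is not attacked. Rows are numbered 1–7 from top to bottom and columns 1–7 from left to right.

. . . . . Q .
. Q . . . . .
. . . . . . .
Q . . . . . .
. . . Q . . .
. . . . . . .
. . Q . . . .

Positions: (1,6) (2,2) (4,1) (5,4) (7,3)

(1,6) attacks row 6 at column 6 and diagonals 1.
(2,2) attacks row 6 at column 2 and diagonals 6.
(4,1) attacks row 6 at column 1 and diagonals 3.
(5,4) attacks row 6 at column 4 and diagonals 3, 5.
(7,3) attacks row 6 at column 3 and diagonals 2, 4.
Attacked columns: {1, 2, 3, 4, 5, 6}. Safe: {7}.

columns 7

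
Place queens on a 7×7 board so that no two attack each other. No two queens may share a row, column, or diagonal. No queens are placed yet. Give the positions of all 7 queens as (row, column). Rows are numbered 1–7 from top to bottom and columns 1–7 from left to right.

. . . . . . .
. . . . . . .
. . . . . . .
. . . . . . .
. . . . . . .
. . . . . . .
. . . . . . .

Row 1: Safe: 1, 2, 3, 4, 5, 6, 7. Place at column 4.
Row 2: attacked by (1,4)→{3,4,5}. Safe: 1, 2, 6, 7. Place at column 7.
Row 3: attacked by (1,4)→{2,4,6}; (2,7)→{6,7}. Safe: 1, 3, 5. Place at column 5.
Row 4: attacked by (1,4)→{1,4,7}; (2,7)→{5,7}; (3,5)→{4,5,6}. Safe: 2, 3. Place at column 2.
Row 5: attacked by (1,4)→{4}; (2,7)→{4,7}; (3,5)→{3,5,7}; (4,2)→{1,2,3}. Safe: 6. Place at column 6.
Row 6: attacked by (1,4)→{4}; (2,7)→{3,7}; (3,5)→{2,5}; (4,2)→{2,4}; (5,6)→{5,6,7}. Safe: 1. Place at column 1.
Row 7: attacked by (1,4)→{4}; (2,7)→{2,7}; (3,5)→{1,5}; (4,2)→{2,5}; (5,6)→{4,6}; (6,1)→{1,2}. Safe: 3. Place at column 3.
Columns [4, 7, 5, 2, 6, 1, 3], r−c [-3, -5, -2, 2, -1, 5, 4], r+c [5, 9, 8, 6, 11, 7, 10] are all distinct, so no two queens attack.

(1,4) (2,7) (3,5) (4,2) (5,6) (6,1) (7,3)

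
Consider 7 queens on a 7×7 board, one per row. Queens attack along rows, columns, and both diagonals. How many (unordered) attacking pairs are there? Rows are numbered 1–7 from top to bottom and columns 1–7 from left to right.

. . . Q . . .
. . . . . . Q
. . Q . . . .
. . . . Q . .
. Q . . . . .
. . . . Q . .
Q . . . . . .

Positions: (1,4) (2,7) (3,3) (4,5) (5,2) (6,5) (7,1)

Same column: (4,5)–(6,5) (column 5).
Same diagonal: (2,7)–(4,5) (|2−4| = |7−5| = 2).
Total attacking pairs: 2.

2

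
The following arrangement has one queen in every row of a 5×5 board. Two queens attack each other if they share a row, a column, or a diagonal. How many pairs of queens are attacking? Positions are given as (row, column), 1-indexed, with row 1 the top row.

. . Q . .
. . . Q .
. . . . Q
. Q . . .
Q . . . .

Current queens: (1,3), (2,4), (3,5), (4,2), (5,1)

Same diagonal: (1,3)–(2,4) (|1−2| = |3−4| = 1); (1,3)–(3,5) (|1−3| = |3−5| = 2); (2,4)–(3,5) (|2−3| = |4−5| = 1); (2,4)–(4,2) (|2−4| = |4−2| = 2); (2,4)–(5,1) (|2−5| = |4−1| = 3); (4,2)–(5,1) (|4−5| = |2−1| = 1).
Total attacking pairs: 6.

6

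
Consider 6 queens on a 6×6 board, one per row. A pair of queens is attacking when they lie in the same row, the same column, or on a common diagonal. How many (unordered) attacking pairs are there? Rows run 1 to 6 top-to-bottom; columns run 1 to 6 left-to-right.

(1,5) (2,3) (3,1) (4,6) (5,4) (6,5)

2

Same column: (1,5)–(6,5) (column 5).
Same diagonal: (5,4)–(6,5) (|5−6| = |4−5| = 1).
Total attacking pairs: 2.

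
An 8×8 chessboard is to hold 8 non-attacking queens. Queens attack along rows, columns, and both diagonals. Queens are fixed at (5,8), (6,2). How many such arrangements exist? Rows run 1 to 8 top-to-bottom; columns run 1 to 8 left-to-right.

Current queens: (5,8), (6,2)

6

Branch on row 1: col 1 → 1; col 3 → 1; col 5 → 2; col 6 → 2.
Sum: 1 + 1 + 2 + 2 = 6.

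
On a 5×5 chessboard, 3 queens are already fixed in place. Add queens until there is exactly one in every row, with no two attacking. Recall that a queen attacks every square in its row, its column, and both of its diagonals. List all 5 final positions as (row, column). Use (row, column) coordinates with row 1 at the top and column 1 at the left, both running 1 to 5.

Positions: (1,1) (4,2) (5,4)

(1,1) (2,3) (3,5) (4,2) (5,4)

Row 2: attacked by (1,1)→{1,2}; (4,2)→{2,4}; (5,4)→{1,4}. Safe: 3, 5. Place at column 3.
Row 3: attacked by (1,1)→{1,3}; (2,3)→{2,3,4}; (4,2)→{1,2,3}; (5,4)→{2,4}. Safe: 5. Place at column 5.
Columns [1, 3, 5, 2, 4], r−c [0, -1, -2, 2, 1], r+c [2, 5, 8, 6, 9] are all distinct, so no two queens attack.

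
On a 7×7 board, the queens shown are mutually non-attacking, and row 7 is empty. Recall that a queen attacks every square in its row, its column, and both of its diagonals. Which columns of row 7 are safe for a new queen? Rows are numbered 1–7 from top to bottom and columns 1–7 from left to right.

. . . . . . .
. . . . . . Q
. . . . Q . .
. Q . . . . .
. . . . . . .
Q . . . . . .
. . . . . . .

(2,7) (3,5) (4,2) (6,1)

(2,7) attacks row 7 at column 7 and diagonals 2.
(3,5) attacks row 7 at column 5 and diagonals 1.
(4,2) attacks row 7 at column 2 and diagonals 5.
(6,1) attacks row 7 at column 1 and diagonals 2.
Attacked columns: {1, 2, 5, 7}. Safe: {3, 4, 6}.

columns 3, 4, 6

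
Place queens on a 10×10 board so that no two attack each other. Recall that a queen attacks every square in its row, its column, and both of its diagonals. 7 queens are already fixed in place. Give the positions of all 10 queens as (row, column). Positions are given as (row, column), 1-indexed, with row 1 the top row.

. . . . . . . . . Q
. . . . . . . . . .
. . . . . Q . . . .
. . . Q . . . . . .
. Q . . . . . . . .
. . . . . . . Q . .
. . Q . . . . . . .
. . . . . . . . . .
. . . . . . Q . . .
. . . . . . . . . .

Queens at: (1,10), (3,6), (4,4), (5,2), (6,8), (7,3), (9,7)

(1,10) (2,1) (3,6) (4,4) (5,2) (6,8) (7,3) (8,9) (9,7) (10,5)

Row 2: attacked by (1,10)→{9,10}; (3,6)→{5,6,7}; (4,4)→{2,4,6}; (5,2)→{2,5}; (6,8)→{4,8}; (7,3)→{3,8}; (9,7)→{7}. Safe: 1. Place at column 1.
Row 8: attacked by (1,10)→{3,10}; (2,1)→{1,7}; (3,6)→{1,6}; (4,4)→{4,8}; (5,2)→{2,5}; (6,8)→{6,8,10}; (7,3)→{2,3,4}; (9,7)→{6,7,8}. Safe: 9. Place at column 9.
Row 10: attacked by (1,10)→{1,10}; (2,1)→{1,9}; (3,6)→{6}; (4,4)→{4,10}; (5,2)→{2,7}; (6,8)→{4,8}; (7,3)→{3,6}; (8,9)→{7,9}; (9,7)→{6,7,8}. Safe: 5. Place at column 5.
Columns [10, 1, 6, 4, 2, 8, 3, 9, 7, 5], r−c [-9, 1, -3, 0, 3, -2, 4, -1, 2, 5], r+c [11, 3, 9, 8, 7, 14, 10, 17, 16, 15] are all distinct, so no two queens attack.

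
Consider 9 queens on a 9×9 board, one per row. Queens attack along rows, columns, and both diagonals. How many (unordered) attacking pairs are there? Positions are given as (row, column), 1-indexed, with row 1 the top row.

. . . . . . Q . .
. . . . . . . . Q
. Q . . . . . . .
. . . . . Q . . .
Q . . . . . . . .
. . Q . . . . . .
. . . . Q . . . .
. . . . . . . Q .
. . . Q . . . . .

0

All columns are distinct and no two queens satisfy |Δrow| = |Δcol|, so no pair attacks.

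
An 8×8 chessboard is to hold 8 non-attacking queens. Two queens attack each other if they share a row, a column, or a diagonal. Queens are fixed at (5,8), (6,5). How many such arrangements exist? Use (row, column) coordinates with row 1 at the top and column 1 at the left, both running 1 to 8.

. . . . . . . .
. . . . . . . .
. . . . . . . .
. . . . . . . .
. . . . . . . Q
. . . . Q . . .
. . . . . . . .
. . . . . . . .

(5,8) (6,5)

6

Branch on row 1: col 1 → 0; col 2 → 1; col 3 → 2; col 6 → 1; col 7 → 2.
Sum: 0 + 1 + 2 + 1 + 2 = 6.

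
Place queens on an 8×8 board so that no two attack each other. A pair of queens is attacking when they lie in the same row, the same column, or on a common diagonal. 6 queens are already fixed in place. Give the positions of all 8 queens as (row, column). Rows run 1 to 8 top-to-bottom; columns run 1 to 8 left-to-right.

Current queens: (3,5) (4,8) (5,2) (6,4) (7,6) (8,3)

(1,1) (2,7) (3,5) (4,8) (5,2) (6,4) (7,6) (8,3)

Row 1: attacked by (3,5)→{3,5,7}; (4,8)→{5,8}; (5,2)→{2,6}; (6,4)→{4}; (7,6)→{6}; (8,3)→{3}. Safe: 1. Place at column 1.
Row 2: attacked by (1,1)→{1,2}; (3,5)→{4,5,6}; (4,8)→{6,8}; (5,2)→{2,5}; (6,4)→{4,8}; (7,6)→{1,6}; (8,3)→{3}. Safe: 7. Place at column 7.
Columns [1, 7, 5, 8, 2, 4, 6, 3], r−c [0, -5, -2, -4, 3, 2, 1, 5], r+c [2, 9, 8, 12, 7, 10, 13, 11] are all distinct, so no two queens attack.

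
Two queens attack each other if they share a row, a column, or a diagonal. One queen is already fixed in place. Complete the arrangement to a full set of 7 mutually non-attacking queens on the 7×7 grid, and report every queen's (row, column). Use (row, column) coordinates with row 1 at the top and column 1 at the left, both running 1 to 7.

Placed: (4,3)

Row 1: attacked by (4,3)→{3,6}. Safe: 1, 2, 4, 5, 7. Place at column 2.
Row 2: attacked by (1,2)→{1,2,3}; (4,3)→{1,3,5}. Safe: 4, 6, 7. Place at column 7.
Row 3: attacked by (1,2)→{2,4}; (2,7)→{6,7}; (4,3)→{2,3,4}. Safe: 1, 5. Place at column 5.
Row 5: attacked by (1,2)→{2,6}; (2,7)→{4,7}; (3,5)→{3,5,7}; (4,3)→{2,3,4}. Safe: 1. Place at column 1.
Row 6: attacked by (1,2)→{2,7}; (2,7)→{3,7}; (3,5)→{2,5}; (4,3)→{1,3,5}; (5,1)→{1,2}. Safe: 4, 6. Place at column 6.
Row 7: attacked by (1,2)→{2}; (2,7)→{2,7}; (3,5)→{1,5}; (4,3)→{3,6}; (5,1)→{1,3}; (6,6)→{5,6,7}. Safe: 4. Place at column 4.
Columns [2, 7, 5, 3, 1, 6, 4], r−c [-1, -5, -2, 1, 4, 0, 3], r+c [3, 9, 8, 7, 6, 12, 11] are all distinct, so no two queens attack.

(1,2) (2,7) (3,5) (4,3) (5,1) (6,6) (7,4)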